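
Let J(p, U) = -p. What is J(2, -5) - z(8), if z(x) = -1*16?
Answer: 14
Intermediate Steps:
z(x) = -16
J(2, -5) - z(8) = -1*2 - 1*(-16) = -2 + 16 = 14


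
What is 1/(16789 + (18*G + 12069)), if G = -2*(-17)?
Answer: 1/29470 ≈ 3.3933e-5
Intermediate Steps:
G = 34
1/(16789 + (18*G + 12069)) = 1/(16789 + (18*34 + 12069)) = 1/(16789 + (612 + 12069)) = 1/(16789 + 12681) = 1/29470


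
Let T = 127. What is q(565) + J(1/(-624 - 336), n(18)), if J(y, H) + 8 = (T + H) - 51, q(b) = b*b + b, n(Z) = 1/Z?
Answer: 5757445/18 ≈ 3.1986e+5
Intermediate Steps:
q(b) = b + b**2 (q(b) = b**2 + b = b + b**2)
J(y, H) = 68 + H (J(y, H) = -8 + ((127 + H) - 51) = -8 + (76 + H) = 68 + H)
q(565) + J(1/(-624 - 336), n(18)) = 565*(1 + 565) + (68 + 1/18) = 565*566 + (68 + 1/18) = 319790 + 1225/18 = 5757445/18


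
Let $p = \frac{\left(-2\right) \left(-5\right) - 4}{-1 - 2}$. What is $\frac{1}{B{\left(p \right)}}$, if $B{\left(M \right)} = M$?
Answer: $- \frac{1}{2} \approx -0.5$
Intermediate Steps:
$p = -2$ ($p = \frac{10 - 4}{-3} = 6 \left(- \frac{1}{3}\right) = -2$)
$\frac{1}{B{\left(p \right)}} = \frac{1}{-2} = - \frac{1}{2}$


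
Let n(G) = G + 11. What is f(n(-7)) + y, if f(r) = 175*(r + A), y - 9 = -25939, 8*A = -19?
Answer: -205165/8 ≈ -25646.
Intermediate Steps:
A = -19/8 (A = (⅛)*(-19) = -19/8 ≈ -2.3750)
n(G) = 11 + G
y = -25930 (y = 9 - 25939 = -25930)
f(r) = -3325/8 + 175*r (f(r) = 175*(r - 19/8) = 175*(-19/8 + r) = -3325/8 + 175*r)
f(n(-7)) + y = (-3325/8 + 175*(11 - 7)) - 25930 = (-3325/8 + 175*4) - 25930 = (-3325/8 + 700) - 25930 = 2275/8 - 25930 = -205165/8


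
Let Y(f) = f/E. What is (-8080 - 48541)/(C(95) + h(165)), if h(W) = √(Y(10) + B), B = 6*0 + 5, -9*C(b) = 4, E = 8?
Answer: -1019178/37 ≈ -27545.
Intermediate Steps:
C(b) = -4/9 (C(b) = -⅑*4 = -4/9)
B = 5 (B = 0 + 5 = 5)
Y(f) = f/8
h(W) = 5/2 (h(W) = √((⅛)*10 + 5) = √(5/4 + 5) = √(25/4) = 5/2)
(-8080 - 48541)/(C(95) + h(165)) = (-8080 - 48541)/(-4/9 + 5/2) = -56621/37/18 = -56621*18/37 = -1019178/37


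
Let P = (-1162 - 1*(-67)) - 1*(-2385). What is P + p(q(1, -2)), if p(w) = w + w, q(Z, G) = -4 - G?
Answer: 1286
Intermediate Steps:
p(w) = 2*w
P = 1290 (P = (-1162 + 67) + 2385 = -1095 + 2385 = 1290)
P + p(q(1, -2)) = 1290 + 2*(-4 - 1*(-2)) = 1290 + 2*(-4 + 2) = 1290 + 2*(-2) = 1290 - 4 = 1286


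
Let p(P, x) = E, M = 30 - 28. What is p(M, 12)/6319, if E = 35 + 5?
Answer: 40/6319 ≈ 0.0063301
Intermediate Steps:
M = 2
E = 40
p(P, x) = 40
p(M, 12)/6319 = 40/6319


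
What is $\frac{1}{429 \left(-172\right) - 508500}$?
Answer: $- \frac{1}{582288} \approx -1.7174 \cdot 10^{-6}$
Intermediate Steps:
$\frac{1}{429 \left(-172\right) - 508500} = \frac{1}{-73788 - 508500} = \frac{1}{-582288} = - \frac{1}{582288}$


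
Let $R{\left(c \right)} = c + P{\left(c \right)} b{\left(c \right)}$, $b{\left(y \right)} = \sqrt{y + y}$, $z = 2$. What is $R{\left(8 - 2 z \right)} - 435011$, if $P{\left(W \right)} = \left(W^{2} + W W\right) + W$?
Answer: $-435007 + 72 \sqrt{2} \approx -4.3491 \cdot 10^{5}$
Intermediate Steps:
$P{\left(W \right)} = W + 2 W^{2}$ ($P{\left(W \right)} = \left(W^{2} + W^{2}\right) + W = 2 W^{2} + W = W + 2 W^{2}$)
$b{\left(y \right)} = \sqrt{2} \sqrt{y}$ ($b{\left(y \right)} = \sqrt{2 y} = \sqrt{2} \sqrt{y}$)
$R{\left(c \right)} = c + \sqrt{2} c^{\frac{3}{2}} \left(1 + 2 c\right)$ ($R{\left(c \right)} = c + c \left(1 + 2 c\right) \sqrt{2} \sqrt{c} = c + \sqrt{2} c^{\frac{3}{2}} \left(1 + 2 c\right)$)
$R{\left(8 - 2 z \right)} - 435011 = \left(\left(8 - 4\right) + \sqrt{2} \left(8 - 4\right)^{\frac{3}{2}} \left(1 + 2 \left(8 - 4\right)\right)\right) - 435011 = \left(4 + \sqrt{2} \cdot 4^{\frac{3}{2}} \left(1 + 2 \cdot 4\right)\right) - 435011 = \left(4 + \sqrt{2} \cdot 8 \left(1 + 8\right)\right) - 435011 = \left(4 + \sqrt{2} \cdot 8 \cdot 9\right) - 435011 = \left(4 + 72 \sqrt{2}\right) - 435011 = -435007 + 72 \sqrt{2}$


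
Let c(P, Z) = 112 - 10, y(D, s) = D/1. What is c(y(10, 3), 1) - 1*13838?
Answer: -13736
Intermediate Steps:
y(D, s) = D (y(D, s) = D*1 = D)
c(P, Z) = 102
c(y(10, 3), 1) - 1*13838 = 102 - 1*13838 = 102 - 13838 = -13736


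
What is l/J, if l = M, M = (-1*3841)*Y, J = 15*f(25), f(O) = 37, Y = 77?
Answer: -295757/555 ≈ -532.90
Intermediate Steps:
J = 555 (J = 15*37 = 555)
M = -295757 (M = -1*3841*77 = -3841*77 = -295757)
l = -295757
l/J = -295757/555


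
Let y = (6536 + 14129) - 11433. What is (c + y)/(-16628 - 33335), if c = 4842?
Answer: -14074/49963 ≈ -0.28169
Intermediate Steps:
y = 9232 (y = 20665 - 11433 = 9232)
(c + y)/(-16628 - 33335) = (4842 + 9232)/(-16628 - 33335) = 14074/(-49963) = 14074*(-1/49963) = -14074/49963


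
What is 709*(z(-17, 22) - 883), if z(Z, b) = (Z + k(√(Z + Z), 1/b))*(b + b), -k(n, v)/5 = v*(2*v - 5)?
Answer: -12337309/11 ≈ -1.1216e+6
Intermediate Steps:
k(n, v) = -5*v*(-5 + 2*v) (k(n, v) = -5*v*(2*v - 5) = -5*v*(-5 + 2*v))
z(Z, b) = 2*b*(Z + 5*(5 - 2/b)/b) (z(Z, b) = (Z + 5*(5 - 2/b)/b)*(b + b) = (Z + 5*(5 - 2/b)/b)*(2*b) = 2*b*(Z + 5*(5 - 2/b)/b))
709*(z(-17, 22) - 883) = 709*((50 - 20/22 + 2*(-17)*22) - 883) = 709*((50 - 20*1/22 - 748) - 883) = 709*((50 - 10/11 - 748) - 883) = 709*(-7688/11 - 883) = 709*(-17401/11) = -12337309/11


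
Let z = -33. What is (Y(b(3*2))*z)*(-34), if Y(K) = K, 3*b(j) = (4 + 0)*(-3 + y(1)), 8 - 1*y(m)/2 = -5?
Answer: 34408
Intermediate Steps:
y(m) = 26 (y(m) = 16 - 2*(-5) = 16 + 10 = 26)
b(j) = 92/3 (b(j) = ((4 + 0)*(-3 + 26))/3 = (4*23)/3 = (⅓)*92 = 92/3)
(Y(b(3*2))*z)*(-34) = ((92/3)*(-33))*(-34) = -1012*(-34) = 34408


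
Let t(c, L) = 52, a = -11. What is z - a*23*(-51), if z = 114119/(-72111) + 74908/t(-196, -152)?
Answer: -826683683/72111 ≈ -11464.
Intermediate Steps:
z = 103764550/72111 (z = 114119/(-72111) + 74908/52 = 114119*(-1/72111) + 74908*(1/52) = -114119/72111 + 18727/13 = 103764550/72111 ≈ 1439.0)
z - a*23*(-51) = 103764550/72111 - (-11*23)*(-51) = 103764550/72111 - (-253)*(-51) = 103764550/72111 - 1*12903 = 103764550/72111 - 12903 = -826683683/72111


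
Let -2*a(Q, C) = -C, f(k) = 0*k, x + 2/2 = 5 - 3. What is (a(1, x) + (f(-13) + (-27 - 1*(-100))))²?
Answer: 21609/4 ≈ 5402.3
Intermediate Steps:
x = 1 (x = -1 + (5 - 3) = -1 + 2 = 1)
f(k) = 0
a(Q, C) = C/2 (a(Q, C) = -(-1)*C/2 = C/2)
(a(1, x) + (f(-13) + (-27 - 1*(-100))))² = ((½)*1 + (0 + (-27 - 1*(-100))))² = (½ + (0 + (-27 + 100)))² = (½ + (0 + 73))² = (½ + 73)² = (147/2)² = 21609/4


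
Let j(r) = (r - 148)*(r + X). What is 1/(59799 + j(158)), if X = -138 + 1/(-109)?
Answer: 109/6539881 ≈ 1.6667e-5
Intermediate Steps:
X = -15043/109 (X = -138 - 1/109 = -15043/109 ≈ -138.01)
j(r) = (-148 + r)*(-15043/109 + r) (j(r) = (r - 148)*(r - 15043/109) = (-148 + r)*(-15043/109 + r))
1/(59799 + j(158)) = 1/(59799 + (2226364/109 + 158² - 31175/109*158)) = 1/(59799 + (2226364/109 + 24964 - 4925650/109)) = 1/(59799 + 21790/109) = 1/(6539881/109) = 109/6539881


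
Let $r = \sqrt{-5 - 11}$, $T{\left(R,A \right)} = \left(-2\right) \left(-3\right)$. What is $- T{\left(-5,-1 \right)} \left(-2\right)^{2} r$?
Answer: $- 96 i \approx - 96.0 i$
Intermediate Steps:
$T{\left(R,A \right)} = 6$
$r = 4 i$ ($r = \sqrt{-16} = 4 i \approx 4.0 i$)
$- T{\left(-5,-1 \right)} \left(-2\right)^{2} r = - 6 \left(-2\right)^{2} \cdot 4 i = - 6 \cdot 4 \cdot 4 i = - 24 \cdot 4 i = - 96 i$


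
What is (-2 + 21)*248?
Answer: 4712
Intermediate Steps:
(-2 + 21)*248 = 19*248 = 4712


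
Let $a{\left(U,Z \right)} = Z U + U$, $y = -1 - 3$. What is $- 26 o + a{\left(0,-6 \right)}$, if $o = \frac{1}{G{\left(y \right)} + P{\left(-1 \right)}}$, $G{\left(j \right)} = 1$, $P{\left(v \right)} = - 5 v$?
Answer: $- \frac{13}{3} \approx -4.3333$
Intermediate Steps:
$y = -4$ ($y = -1 - 3 = -4$)
$a{\left(U,Z \right)} = U + U Z$ ($a{\left(U,Z \right)} = U Z + U = U + U Z$)
$o = \frac{1}{6}$ ($o = \frac{1}{1 - -5} = \frac{1}{1 + 5} = \frac{1}{6} \approx 0.16667$)
$- 26 o + a{\left(0,-6 \right)} = \left(-26\right) \frac{1}{6} + 0 \left(1 - 6\right) = - \frac{13}{3} + 0 \left(-5\right) = - \frac{13}{3} + 0 = - \frac{13}{3}$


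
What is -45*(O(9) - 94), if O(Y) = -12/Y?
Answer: 4290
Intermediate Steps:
-45*(O(9) - 94) = -45*(-12/9 - 94) = -45*(-12*⅑ - 94) = -45*(-4/3 - 94) = -45*(-286/3) = 4290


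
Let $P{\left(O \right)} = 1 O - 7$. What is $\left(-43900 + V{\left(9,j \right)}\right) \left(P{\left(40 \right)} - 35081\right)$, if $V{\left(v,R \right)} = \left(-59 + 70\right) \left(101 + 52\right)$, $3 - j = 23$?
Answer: $1479621416$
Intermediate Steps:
$P{\left(O \right)} = -7 + O$ ($P{\left(O \right)} = O - 7 = -7 + O$)
$j = -20$ ($j = 3 - 23 = -20$)
$V{\left(v,R \right)} = 1683$ ($V{\left(v,R \right)} = 11 \cdot 153 = 1683$)
$\left(-43900 + V{\left(9,j \right)}\right) \left(P{\left(40 \right)} - 35081\right) = \left(-43900 + 1683\right) \left(\left(-7 + 40\right) - 35081\right) = - 42217 \left(33 - 35081\right) = \left(-42217\right) \left(-35048\right) = 1479621416$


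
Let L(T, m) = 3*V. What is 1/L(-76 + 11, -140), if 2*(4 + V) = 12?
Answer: ⅙ ≈ 0.16667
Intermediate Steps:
V = 2 (V = -4 + (½)*12 = -4 + 6 = 2)
L(T, m) = 6 (L(T, m) = 3*2 = 6)
1/L(-76 + 11, -140) = 1/6 = ⅙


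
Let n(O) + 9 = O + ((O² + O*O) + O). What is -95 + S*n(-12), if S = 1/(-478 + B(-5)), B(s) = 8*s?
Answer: -49465/518 ≈ -95.492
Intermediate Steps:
n(O) = -9 + 2*O + 2*O² (n(O) = -9 + (O + ((O² + O*O) + O)) = -9 + (O + ((O² + O²) + O)) = -9 + (O + (2*O² + O)) = -9 + (O + (O + 2*O²)) = -9 + (2*O + 2*O²) = -9 + 2*O + 2*O²)
S = -1/518 (S = 1/(-478 + 8*(-5)) = 1/(-478 - 40) = 1/(-518) = -1/518 ≈ -0.0019305)
-95 + S*n(-12) = -95 - (-9 + 2*(-12) + 2*(-12)²)/518 = -95 - (-9 - 24 + 2*144)/518 = -95 - (-9 - 24 + 288)/518 = -95 - 1/518*255 = -95 - 255/518 = -49465/518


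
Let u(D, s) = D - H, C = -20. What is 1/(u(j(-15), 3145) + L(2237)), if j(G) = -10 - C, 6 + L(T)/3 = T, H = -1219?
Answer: 1/7922 ≈ 0.00012623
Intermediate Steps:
L(T) = -18 + 3*T
j(G) = 10 (j(G) = -10 - 1*(-20) = -10 + 20 = 10)
u(D, s) = 1219 + D (u(D, s) = D - 1*(-1219) = D + 1219 = 1219 + D)
1/(u(j(-15), 3145) + L(2237)) = 1/((1219 + 10) + (-18 + 3*2237)) = 1/(1229 + (-18 + 6711)) = 1/(1229 + 6693) = 1/7922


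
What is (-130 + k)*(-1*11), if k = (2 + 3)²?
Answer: 1155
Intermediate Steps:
k = 25 (k = 5² = 25)
(-130 + k)*(-1*11) = (-130 + 25)*(-1*11) = -105*(-11) = 1155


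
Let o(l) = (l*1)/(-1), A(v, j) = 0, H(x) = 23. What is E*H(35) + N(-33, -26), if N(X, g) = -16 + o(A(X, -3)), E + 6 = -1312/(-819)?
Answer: -95950/819 ≈ -117.16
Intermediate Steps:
o(l) = -l (o(l) = l*(-1) = -l)
E = -3602/819 (E = -6 - 1312/(-819) = -6 - 1312*(-1/819) = -6 + 1312/819 = -3602/819 ≈ -4.3980)
N(X, g) = -16 (N(X, g) = -16 - 1*0 = -16 + 0 = -16)
E*H(35) + N(-33, -26) = -3602/819*23 - 16 = -82846/819 - 16 = -95950/819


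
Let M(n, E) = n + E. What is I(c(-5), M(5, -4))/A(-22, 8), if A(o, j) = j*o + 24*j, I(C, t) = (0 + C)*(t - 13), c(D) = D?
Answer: 15/4 ≈ 3.7500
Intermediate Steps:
M(n, E) = E + n
I(C, t) = C*(-13 + t)
A(o, j) = 24*j + j*o
I(c(-5), M(5, -4))/A(-22, 8) = (-5*(-13 + (-4 + 5)))/((8*(24 - 22))) = (-5*(-13 + 1))/((8*2)) = -5*(-12)/16 = 60*(1/16) = 15/4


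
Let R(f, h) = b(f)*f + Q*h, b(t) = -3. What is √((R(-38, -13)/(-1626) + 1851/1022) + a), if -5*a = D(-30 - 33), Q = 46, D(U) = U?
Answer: √253863727865790/4154430 ≈ 3.8352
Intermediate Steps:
a = 63/5 (a = -(-30 - 33)/5 = -⅕*(-63) = 63/5 ≈ 12.600)
R(f, h) = -3*f + 46*h
√((R(-38, -13)/(-1626) + 1851/1022) + a) = √(((-3*(-38) + 46*(-13))/(-1626) + 1851/1022) + 63/5) = √(((114 - 598)*(-1/1626) + 1851*(1/1022)) + 63/5) = √((-484*(-1/1626) + 1851/1022) + 63/5) = √((242/813 + 1851/1022) + 63/5) = √(1752187/830886 + 63/5) = √(61106753/4154430) = √253863727865790/4154430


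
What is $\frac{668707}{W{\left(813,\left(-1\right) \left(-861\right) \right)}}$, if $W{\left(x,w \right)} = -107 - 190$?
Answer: $- \frac{668707}{297} \approx -2251.5$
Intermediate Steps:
$W{\left(x,w \right)} = -297$
$\frac{668707}{W{\left(813,\left(-1\right) \left(-861\right) \right)}} = \frac{668707}{-297} = 668707 \left(- \frac{1}{297}\right) = - \frac{668707}{297}$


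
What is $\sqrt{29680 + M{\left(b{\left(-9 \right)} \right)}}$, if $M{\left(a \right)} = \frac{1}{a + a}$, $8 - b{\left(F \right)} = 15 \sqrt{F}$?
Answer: $\frac{\sqrt{518084734544 + 188010 i}}{4178} \approx 172.28 + 3.1259 \cdot 10^{-5} i$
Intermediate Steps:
$b{\left(F \right)} = 8 - 15 \sqrt{F}$
$M{\left(a \right)} = \frac{1}{2 a}$
$\sqrt{29680 + M{\left(b{\left(-9 \right)} \right)}} = \sqrt{29680 + \frac{1}{2 \left(8 - 15 \sqrt{-9}\right)}} = \sqrt{29680 + \frac{1}{2 \left(8 - 15 \cdot 3 i\right)}} = \sqrt{29680 + \frac{1}{2 \left(8 - 45 i\right)}} = \sqrt{29680 + \frac{\frac{1}{2089} \left(8 + 45 i\right)}{2}} = \sqrt{29680 + \frac{8 + 45 i}{4178}}$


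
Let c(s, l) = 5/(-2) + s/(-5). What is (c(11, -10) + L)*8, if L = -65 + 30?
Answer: -1588/5 ≈ -317.60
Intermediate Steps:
c(s, l) = -5/2 - s/5 (c(s, l) = 5*(-½) + s*(-⅕) = -5/2 - s/5)
L = -35
(c(11, -10) + L)*8 = ((-5/2 - ⅕*11) - 35)*8 = ((-5/2 - 11/5) - 35)*8 = (-47/10 - 35)*8 = -397/10*8 = -1588/5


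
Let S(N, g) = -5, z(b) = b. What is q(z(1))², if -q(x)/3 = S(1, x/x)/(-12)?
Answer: 25/16 ≈ 1.5625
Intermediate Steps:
q(x) = -5/4 (q(x) = -(-15)/(-12) = -(-15)*(-1)/12 = -3*5/12 = -5/4)
q(z(1))² = (-5/4)² = 25/16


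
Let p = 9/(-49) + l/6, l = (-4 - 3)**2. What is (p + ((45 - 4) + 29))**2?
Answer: 525647329/86436 ≈ 6081.3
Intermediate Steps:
l = 49 (l = (-7)**2 = 49)
p = 2347/294 (p = 9/(-49) + 49/6 = 9*(-1/49) + 49*(1/6) = -9/49 + 49/6 = 2347/294 ≈ 7.9830)
(p + ((45 - 4) + 29))**2 = (2347/294 + ((45 - 4) + 29))**2 = (2347/294 + (41 + 29))**2 = (2347/294 + 70)**2 = (22927/294)**2 = 525647329/86436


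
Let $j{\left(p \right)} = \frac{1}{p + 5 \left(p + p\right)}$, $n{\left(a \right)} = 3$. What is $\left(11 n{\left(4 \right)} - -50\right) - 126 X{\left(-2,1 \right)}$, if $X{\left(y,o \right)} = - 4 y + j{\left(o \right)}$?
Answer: $- \frac{10301}{11} \approx -936.45$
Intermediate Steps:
$j{\left(p \right)} = \frac{1}{11 p}$ ($j{\left(p \right)} = \frac{1}{p + 5 \cdot 2 p} = \frac{1}{p + 10 p} = \frac{1}{11 p}$)
$X{\left(y,o \right)} = - 4 y + \frac{1}{11 o}$
$\left(11 n{\left(4 \right)} - -50\right) - 126 X{\left(-2,1 \right)} = \left(11 \cdot 3 - -50\right) - 126 \left(\left(-4\right) \left(-2\right) + \frac{1}{11 \cdot 1}\right) = \left(33 + 50\right) - 126 \left(8 + \frac{1}{11} \cdot 1\right) = 83 - 126 \left(8 + \frac{1}{11}\right) = 83 - \frac{11214}{11} = - \frac{10301}{11}$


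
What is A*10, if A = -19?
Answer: -190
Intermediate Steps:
A*10 = -19*10 = -190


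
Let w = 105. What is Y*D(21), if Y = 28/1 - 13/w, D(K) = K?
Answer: 2927/5 ≈ 585.40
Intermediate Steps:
Y = 2927/105 (Y = 28/1 - 13/105 = 28*1 - 13*1/105 = 28 - 13/105 = 2927/105 ≈ 27.876)
Y*D(21) = (2927/105)*21 = 2927/5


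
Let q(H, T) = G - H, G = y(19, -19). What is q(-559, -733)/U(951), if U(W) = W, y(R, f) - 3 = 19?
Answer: 581/951 ≈ 0.61094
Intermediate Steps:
y(R, f) = 22 (y(R, f) = 3 + 19 = 22)
G = 22
q(H, T) = 22 - H
q(-559, -733)/U(951) = (22 - 1*(-559))/951 = (22 + 559)*(1/951) = 581*(1/951) = 581/951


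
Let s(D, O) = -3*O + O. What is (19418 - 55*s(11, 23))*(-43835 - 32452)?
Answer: -1674347076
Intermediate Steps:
s(D, O) = -2*O
(19418 - 55*s(11, 23))*(-43835 - 32452) = (19418 - (-110)*23)*(-43835 - 32452) = (19418 - 55*(-46))*(-76287) = (19418 + 2530)*(-76287) = 21948*(-76287) = -1674347076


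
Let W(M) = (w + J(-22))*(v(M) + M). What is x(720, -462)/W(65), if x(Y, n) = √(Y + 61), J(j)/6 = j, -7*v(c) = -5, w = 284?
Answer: 7*√781/69920 ≈ 0.0027978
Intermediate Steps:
v(c) = 5/7 (v(c) = -⅐*(-5) = 5/7)
J(j) = 6*j
W(M) = 760/7 + 152*M (W(M) = (284 + 6*(-22))*(5/7 + M) = (284 - 132)*(5/7 + M) = 152*(5/7 + M) = 760/7 + 152*M)
x(Y, n) = √(61 + Y)
x(720, -462)/W(65) = √(61 + 720)/(760/7 + 152*65) = √781/(760/7 + 9880) = √781/(69920/7) = √781*(7/69920) = 7*√781/69920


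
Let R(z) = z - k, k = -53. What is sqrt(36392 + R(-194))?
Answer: sqrt(36251) ≈ 190.40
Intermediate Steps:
R(z) = 53 + z (R(z) = z - 1*(-53) = z + 53 = 53 + z)
sqrt(36392 + R(-194)) = sqrt(36392 + (53 - 194)) = sqrt(36392 - 141) = sqrt(36251)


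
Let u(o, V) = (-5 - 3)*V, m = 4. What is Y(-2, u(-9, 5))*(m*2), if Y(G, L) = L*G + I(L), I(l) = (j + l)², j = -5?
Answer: 16840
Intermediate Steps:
u(o, V) = -8*V
I(l) = (-5 + l)²
Y(G, L) = (-5 + L)² + G*L (Y(G, L) = L*G + (-5 + L)² = G*L + (-5 + L)² = (-5 + L)² + G*L)
Y(-2, u(-9, 5))*(m*2) = ((-5 - 8*5)² - (-16)*5)*(4*2) = ((-5 - 40)² - 2*(-40))*8 = ((-45)² + 80)*8 = (2025 + 80)*8 = 2105*8 = 16840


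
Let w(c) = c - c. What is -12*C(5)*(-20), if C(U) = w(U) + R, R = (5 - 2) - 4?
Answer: -240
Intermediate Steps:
R = -1 (R = 3 - 4 = -1)
w(c) = 0
C(U) = -1 (C(U) = 0 - 1 = -1)
-12*C(5)*(-20) = -12*(-1)*(-20) = 12*(-20) = -240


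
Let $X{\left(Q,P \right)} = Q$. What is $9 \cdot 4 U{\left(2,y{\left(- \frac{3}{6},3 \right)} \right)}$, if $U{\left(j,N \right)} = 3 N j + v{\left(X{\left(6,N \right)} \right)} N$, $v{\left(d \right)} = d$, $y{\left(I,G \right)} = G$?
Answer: $1296$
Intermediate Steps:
$U{\left(j,N \right)} = 6 N + 3 N j$ ($U{\left(j,N \right)} = 3 N j + 6 N = 6 N + 3 N j$)
$9 \cdot 4 U{\left(2,y{\left(- \frac{3}{6},3 \right)} \right)} = 9 \cdot 4 \cdot 3 \cdot 3 \left(2 + 2\right) = 36 \cdot 3 \cdot 3 \cdot 4 = 36 \cdot 36 = 1296$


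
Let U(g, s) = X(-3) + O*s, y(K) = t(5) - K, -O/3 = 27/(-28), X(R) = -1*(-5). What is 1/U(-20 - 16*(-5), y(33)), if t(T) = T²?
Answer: -7/127 ≈ -0.055118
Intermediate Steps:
X(R) = 5
O = 81/28 (O = -81/(-28) = -81*(-1)/28 = -3*(-27/28) = 81/28 ≈ 2.8929)
y(K) = 25 - K (y(K) = 5² - K = 25 - K)
U(g, s) = 5 + 81*s/28
1/U(-20 - 16*(-5), y(33)) = 1/(5 + 81*(25 - 1*33)/28) = 1/(5 + 81*(25 - 33)/28) = 1/(5 + (81/28)*(-8)) = 1/(5 - 162/7) = 1/(-127/7) = -7/127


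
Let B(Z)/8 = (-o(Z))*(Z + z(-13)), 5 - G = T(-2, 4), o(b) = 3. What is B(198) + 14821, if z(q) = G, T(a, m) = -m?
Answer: 9853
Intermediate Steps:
G = 9 (G = 5 - (-1)*4 = 5 - 1*(-4) = 5 + 4 = 9)
z(q) = 9
B(Z) = -216 - 24*Z (B(Z) = 8*((-1*3)*(Z + 9)) = 8*(-3*(9 + Z)) = 8*(-27 - 3*Z) = -216 - 24*Z)
B(198) + 14821 = (-216 - 24*198) + 14821 = (-216 - 4752) + 14821 = -4968 + 14821 = 9853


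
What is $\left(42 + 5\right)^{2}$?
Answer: $2209$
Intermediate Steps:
$\left(42 + 5\right)^{2} = 47^{2} = 2209$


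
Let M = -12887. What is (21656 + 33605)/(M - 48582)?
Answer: -55261/61469 ≈ -0.89901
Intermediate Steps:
(21656 + 33605)/(M - 48582) = (21656 + 33605)/(-12887 - 48582) = 55261/(-61469) = 55261*(-1/61469) = -55261/61469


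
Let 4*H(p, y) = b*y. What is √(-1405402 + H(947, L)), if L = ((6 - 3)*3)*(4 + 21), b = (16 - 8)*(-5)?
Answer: 2*I*√351913 ≈ 1186.4*I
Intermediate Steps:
b = -40 (b = 8*(-5) = -40)
L = 225 (L = (3*3)*25 = 9*25 = 225)
H(p, y) = -10*y (H(p, y) = (-40*y)/4 = -10*y)
√(-1405402 + H(947, L)) = √(-1405402 - 10*225) = √(-1405402 - 2250) = √(-1407652) = 2*I*√351913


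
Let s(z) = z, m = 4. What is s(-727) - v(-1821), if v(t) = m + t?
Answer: 1090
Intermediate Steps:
v(t) = 4 + t
s(-727) - v(-1821) = -727 - (4 - 1821) = -727 - 1*(-1817) = -727 + 1817 = 1090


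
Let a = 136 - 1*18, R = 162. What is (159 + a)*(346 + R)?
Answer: 140716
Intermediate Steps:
a = 118 (a = 136 - 18 = 118)
(159 + a)*(346 + R) = (159 + 118)*(346 + 162) = 277*508 = 140716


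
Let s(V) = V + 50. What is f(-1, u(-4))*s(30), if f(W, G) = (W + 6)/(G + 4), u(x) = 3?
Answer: 400/7 ≈ 57.143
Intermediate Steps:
f(W, G) = (6 + W)/(4 + G)
s(V) = 50 + V
f(-1, u(-4))*s(30) = ((6 - 1)/(4 + 3))*(50 + 30) = (5/7)*80 = 400/7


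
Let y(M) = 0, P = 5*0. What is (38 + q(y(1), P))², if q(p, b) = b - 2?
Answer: 1296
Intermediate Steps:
P = 0
q(p, b) = -2 + b
(38 + q(y(1), P))² = (38 + (-2 + 0))² = (38 - 2)² = 36² = 1296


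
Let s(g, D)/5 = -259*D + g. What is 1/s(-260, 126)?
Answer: -1/164470 ≈ -6.0801e-6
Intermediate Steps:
s(g, D) = -1295*D + 5*g (s(g, D) = 5*(-259*D + g) = 5*(g - 259*D) = -1295*D + 5*g)
1/s(-260, 126) = 1/(-1295*126 + 5*(-260)) = 1/(-163170 - 1300) = 1/(-164470) = -1/164470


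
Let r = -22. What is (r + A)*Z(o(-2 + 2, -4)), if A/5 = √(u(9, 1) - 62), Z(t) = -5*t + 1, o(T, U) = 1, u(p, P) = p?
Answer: 88 - 20*I*√53 ≈ 88.0 - 145.6*I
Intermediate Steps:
Z(t) = 1 - 5*t
A = 5*I*√53 (A = 5*√(9 - 62) = 5*√(-53) = 5*(I*√53) = 5*I*√53 ≈ 36.401*I)
(r + A)*Z(o(-2 + 2, -4)) = (-22 + 5*I*√53)*(1 - 5*1) = (-22 + 5*I*√53)*(1 - 5) = (-22 + 5*I*√53)*(-4) = 88 - 20*I*√53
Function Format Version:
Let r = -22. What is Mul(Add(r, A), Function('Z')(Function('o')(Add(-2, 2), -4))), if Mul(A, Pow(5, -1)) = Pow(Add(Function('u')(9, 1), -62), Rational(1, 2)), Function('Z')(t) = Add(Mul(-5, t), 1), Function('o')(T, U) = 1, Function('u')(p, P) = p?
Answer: Add(88, Mul(-20, I, Pow(53, Rational(1, 2)))) ≈ Add(88.000, Mul(-145.60, I))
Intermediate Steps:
Function('Z')(t) = Add(1, Mul(-5, t))
A = Mul(5, I, Pow(53, Rational(1, 2))) (A = Mul(5, Pow(Add(9, -62), Rational(1, 2))) = Mul(5, Pow(-53, Rational(1, 2))) = Mul(5, Mul(I, Pow(53, Rational(1, 2)))) = Mul(5, I, Pow(53, Rational(1, 2))) ≈ Mul(36.401, I))
Mul(Add(r, A), Function('Z')(Function('o')(Add(-2, 2), -4))) = Mul(Add(-22, Mul(5, I, Pow(53, Rational(1, 2)))), Add(1, Mul(-5, 1))) = Mul(Add(-22, Mul(5, I, Pow(53, Rational(1, 2)))), Add(1, -5)) = Mul(Add(-22, Mul(5, I, Pow(53, Rational(1, 2)))), -4) = Add(88, Mul(-20, I, Pow(53, Rational(1, 2))))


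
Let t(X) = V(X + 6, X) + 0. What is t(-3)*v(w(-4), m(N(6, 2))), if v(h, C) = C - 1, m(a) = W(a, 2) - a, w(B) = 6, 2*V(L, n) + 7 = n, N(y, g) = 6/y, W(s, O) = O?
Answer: 0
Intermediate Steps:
V(L, n) = -7/2 + n/2
t(X) = -7/2 + X/2 (t(X) = (-7/2 + X/2) + 0 = -7/2 + X/2)
m(a) = 2 - a
v(h, C) = -1 + C
t(-3)*v(w(-4), m(N(6, 2))) = (-7/2 + (½)*(-3))*(-1 + (2 - 6/6)) = (-7/2 - 3/2)*(-1 + (2 - 6/6)) = -5*(-1 + (2 - 1*1)) = -5*(-1 + (2 - 1)) = -5*(-1 + 1) = -5*0 = 0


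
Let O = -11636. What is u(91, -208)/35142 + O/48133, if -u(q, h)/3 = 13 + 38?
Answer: -138758887/563829962 ≈ -0.24610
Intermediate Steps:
u(q, h) = -153 (u(q, h) = -3*(13 + 38) = -3*51 = -153)
u(91, -208)/35142 + O/48133 = -153/35142 - 11636/48133 = -153*1/35142 - 11636*1/48133 = -51/11714 - 11636/48133 = -138758887/563829962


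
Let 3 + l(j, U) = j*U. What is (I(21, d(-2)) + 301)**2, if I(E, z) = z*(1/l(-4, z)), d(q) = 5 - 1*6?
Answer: 90000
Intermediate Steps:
d(q) = -1 (d(q) = 5 - 6 = -1)
l(j, U) = -3 + U*j (l(j, U) = -3 + j*U = -3 + U*j)
I(E, z) = z/(-3 - 4*z) (I(E, z) = z*(1/(-3 + z*(-4))) = z*(1/(-3 - 4*z)) = z/(-3 - 4*z))
(I(21, d(-2)) + 301)**2 = (-1/(-3 - 4*(-1)) + 301)**2 = (-1/(-3 + 4) + 301)**2 = (-1/1 + 301)**2 = (-1*1 + 301)**2 = (-1 + 301)**2 = 300**2 = 90000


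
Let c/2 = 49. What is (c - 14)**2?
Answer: 7056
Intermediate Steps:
c = 98 (c = 2*49 = 98)
(c - 14)**2 = (98 - 14)**2 = 84**2 = 7056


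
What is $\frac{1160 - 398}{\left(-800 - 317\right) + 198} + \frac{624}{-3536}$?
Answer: $- \frac{15711}{15623} \approx -1.0056$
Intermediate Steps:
$\frac{1160 - 398}{\left(-800 - 317\right) + 198} + \frac{624}{-3536} = \frac{762}{-1117 + 198} + 624 \left(- \frac{1}{3536}\right) = \frac{762}{-919} - \frac{3}{17} = 762 \left(- \frac{1}{919}\right) - \frac{3}{17} = - \frac{762}{919} - \frac{3}{17} = - \frac{15711}{15623}$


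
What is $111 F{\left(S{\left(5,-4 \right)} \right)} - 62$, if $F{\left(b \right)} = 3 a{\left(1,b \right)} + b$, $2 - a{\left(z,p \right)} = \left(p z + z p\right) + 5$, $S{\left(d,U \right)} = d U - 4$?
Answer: $12259$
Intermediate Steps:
$S{\left(d,U \right)} = -4 + U d$ ($S{\left(d,U \right)} = U d - 4 = -4 + U d$)
$a{\left(z,p \right)} = -3 - 2 p z$ ($a{\left(z,p \right)} = 2 - \left(\left(p z + z p\right) + 5\right) = 2 - \left(\left(p z + p z\right) + 5\right) = 2 - \left(2 p z + 5\right) = 2 - \left(5 + 2 p z\right) = -3 - 2 p z$)
$F{\left(b \right)} = -9 - 5 b$ ($F{\left(b \right)} = 3 \left(-3 - 2 b 1\right) + b = 3 \left(-3 - 2 b\right) + b = \left(-9 - 6 b\right) + b = -9 - 5 b$)
$111 F{\left(S{\left(5,-4 \right)} \right)} - 62 = 111 \left(-9 - 5 \left(-4 - 20\right)\right) - 62 = 111 \left(-9 - -120\right) - 62 = 111 \left(-9 + 120\right) - 62 = 111 \cdot 111 - 62 = 12321 - 62 = 12259$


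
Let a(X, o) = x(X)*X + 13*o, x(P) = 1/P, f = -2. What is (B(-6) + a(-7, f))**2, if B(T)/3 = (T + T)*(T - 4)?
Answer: 112225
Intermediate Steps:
x(P) = 1/P
B(T) = 6*T*(-4 + T) (B(T) = 3*((T + T)*(T - 4)) = 3*((2*T)*(-4 + T)) = 3*(2*T*(-4 + T)) = 6*T*(-4 + T))
a(X, o) = 1 + 13*o (a(X, o) = X/X + 13*o = 1 + 13*o)
(B(-6) + a(-7, f))**2 = (6*(-6)*(-4 - 6) + (1 + 13*(-2)))**2 = (6*(-6)*(-10) + (1 - 26))**2 = (360 - 25)**2 = 335**2 = 112225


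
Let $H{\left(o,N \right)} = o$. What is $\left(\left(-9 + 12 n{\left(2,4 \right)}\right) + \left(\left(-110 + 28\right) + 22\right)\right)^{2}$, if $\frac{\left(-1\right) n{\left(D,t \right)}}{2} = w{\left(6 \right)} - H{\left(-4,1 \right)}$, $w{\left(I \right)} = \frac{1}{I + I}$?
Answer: $27889$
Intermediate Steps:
$w{\left(I \right)} = \frac{1}{2 I}$
$n{\left(D,t \right)} = - \frac{49}{6}$ ($n{\left(D,t \right)} = - 2 \left(\frac{1}{2 \cdot 6} - -4\right) = - 2 \left(\frac{1}{2} \cdot \frac{1}{6} + 4\right) = - 2 \left(\frac{1}{12} + 4\right) = \left(-2\right) \frac{49}{12} = - \frac{49}{6}$)
$\left(\left(-9 + 12 n{\left(2,4 \right)}\right) + \left(\left(-110 + 28\right) + 22\right)\right)^{2} = \left(\left(-9 + 12 \left(- \frac{49}{6}\right)\right) + \left(\left(-110 + 28\right) + 22\right)\right)^{2} = \left(\left(-9 - 98\right) + \left(-82 + 22\right)\right)^{2} = \left(-107 - 60\right)^{2} = \left(-167\right)^{2} = 27889$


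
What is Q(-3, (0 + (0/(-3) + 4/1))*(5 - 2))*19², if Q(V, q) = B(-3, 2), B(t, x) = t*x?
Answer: -2166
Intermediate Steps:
Q(V, q) = -6 (Q(V, q) = -3*2 = -6)
Q(-3, (0 + (0/(-3) + 4/1))*(5 - 2))*19² = -6*19² = -6*361 = -2166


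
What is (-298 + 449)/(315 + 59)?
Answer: 151/374 ≈ 0.40374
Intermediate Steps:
(-298 + 449)/(315 + 59) = 151/374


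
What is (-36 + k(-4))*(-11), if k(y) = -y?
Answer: 352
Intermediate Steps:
(-36 + k(-4))*(-11) = (-36 - 1*(-4))*(-11) = (-36 + 4)*(-11) = -32*(-11) = 352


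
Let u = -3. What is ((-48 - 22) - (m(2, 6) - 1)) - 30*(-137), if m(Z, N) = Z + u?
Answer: 4042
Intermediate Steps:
m(Z, N) = -3 + Z (m(Z, N) = Z - 3 = -3 + Z)
((-48 - 22) - (m(2, 6) - 1)) - 30*(-137) = ((-48 - 22) - ((-3 + 2) - 1)) - 30*(-137) = (-70 - (-1 - 1)) + 4110 = (-70 - 1*(-2)) + 4110 = (-70 + 2) + 4110 = -68 + 4110 = 4042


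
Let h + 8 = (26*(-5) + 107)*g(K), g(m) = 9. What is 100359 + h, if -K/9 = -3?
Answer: 100144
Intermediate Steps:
K = 27 (K = -9*(-3) = 27)
h = -215 (h = -8 + (26*(-5) + 107)*9 = -8 + (-130 + 107)*9 = -8 - 23*9 = -8 - 207 = -215)
100359 + h = 100359 - 215 = 100144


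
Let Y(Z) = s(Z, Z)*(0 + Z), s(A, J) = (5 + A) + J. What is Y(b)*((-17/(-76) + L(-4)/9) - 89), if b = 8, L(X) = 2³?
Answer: -841610/57 ≈ -14765.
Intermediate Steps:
L(X) = 8
s(A, J) = 5 + A + J
Y(Z) = Z*(5 + 2*Z) (Y(Z) = (5 + Z + Z)*(0 + Z) = (5 + 2*Z)*Z = Z*(5 + 2*Z))
Y(b)*((-17/(-76) + L(-4)/9) - 89) = (8*(5 + 2*8))*((-17/(-76) + 8/9) - 89) = (8*(5 + 16))*((-17*(-1/76) + 8*(⅑)) - 89) = (8*21)*((17/76 + 8/9) - 89) = 168*(761/684 - 89) = 168*(-60115/684) = -841610/57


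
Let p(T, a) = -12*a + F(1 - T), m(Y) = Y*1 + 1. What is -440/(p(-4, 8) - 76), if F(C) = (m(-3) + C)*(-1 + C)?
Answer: 11/4 ≈ 2.7500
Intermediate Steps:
m(Y) = 1 + Y (m(Y) = Y + 1 = 1 + Y)
F(C) = (-1 + C)*(-2 + C) (F(C) = ((1 - 3) + C)*(-1 + C) = (-2 + C)*(-1 + C) = (-1 + C)*(-2 + C))
p(T, a) = -1 + (1 - T)² - 12*a + 3*T (p(T, a) = -12*a + (2 + (1 - T)² - 3*(1 - T)) = -12*a + (2 + (1 - T)² + (-3 + 3*T)) = -12*a + (-1 + (1 - T)² + 3*T) = -1 + (1 - T)² - 12*a + 3*T)
-440/(p(-4, 8) - 76) = -440/((-4 + (-4)² - 12*8) - 76) = -440/((-4 + 16 - 96) - 76) = -440/(-84 - 76) = -440/(-160) = -1/160*(-440) = 11/4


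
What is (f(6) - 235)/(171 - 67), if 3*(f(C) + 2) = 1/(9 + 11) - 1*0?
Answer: -14219/6240 ≈ -2.2787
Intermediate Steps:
f(C) = -119/60 (f(C) = -2 + (1/(9 + 11) - 1*0)/3 = -2 + (1/20 + 0)/3 = -2 + (1/3)*(1/20) = -2 + 1/60 = -119/60)
(f(6) - 235)/(171 - 67) = (-119/60 - 235)/(171 - 67) = -14219/60/104 = -14219/60*1/104 = -14219/6240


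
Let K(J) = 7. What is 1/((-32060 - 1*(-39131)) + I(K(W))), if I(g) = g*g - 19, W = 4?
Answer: 1/7101 ≈ 0.00014083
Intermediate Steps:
I(g) = -19 + g**2 (I(g) = g**2 - 19 = -19 + g**2)
1/((-32060 - 1*(-39131)) + I(K(W))) = 1/((-32060 - 1*(-39131)) + (-19 + 7**2)) = 1/((-32060 + 39131) + (-19 + 49)) = 1/(7071 + 30) = 1/7101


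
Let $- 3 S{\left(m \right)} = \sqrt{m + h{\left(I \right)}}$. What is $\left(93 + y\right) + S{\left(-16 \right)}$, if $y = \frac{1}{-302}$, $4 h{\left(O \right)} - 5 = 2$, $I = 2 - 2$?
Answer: $\frac{28085}{302} - \frac{i \sqrt{57}}{6} \approx 92.997 - 1.2583 i$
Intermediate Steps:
$I = 0$ ($I = 2 - 2 = 0$)
$h{\left(O \right)} = \frac{7}{4}$ ($h{\left(O \right)} = \frac{5}{4} + \frac{1}{4} \cdot 2 = \frac{5}{4} + \frac{1}{2} = \frac{7}{4}$)
$S{\left(m \right)} = - \frac{\sqrt{\frac{7}{4} + m}}{3}$ ($S{\left(m \right)} = - \frac{\sqrt{m + \frac{7}{4}}}{3} = - \frac{\sqrt{\frac{7}{4} + m}}{3}$)
$y = - \frac{1}{302} \approx -0.0033113$
$\left(93 + y\right) + S{\left(-16 \right)} = \left(93 - \frac{1}{302}\right) - \frac{\sqrt{7 + 4 \left(-16\right)}}{6} = \frac{28085}{302} - \frac{\sqrt{7 - 64}}{6} = \frac{28085}{302} - \frac{\sqrt{-57}}{6} = \frac{28085}{302} - \frac{i \sqrt{57}}{6}$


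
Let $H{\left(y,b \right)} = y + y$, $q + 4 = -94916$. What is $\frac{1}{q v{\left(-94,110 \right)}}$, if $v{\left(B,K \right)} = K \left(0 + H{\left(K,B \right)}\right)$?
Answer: $- \frac{1}{2297064000} \approx -4.3534 \cdot 10^{-10}$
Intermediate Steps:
$q = -94920$ ($q = -4 - 94916 = -94920$)
$H{\left(y,b \right)} = 2 y$
$v{\left(B,K \right)} = 2 K^{2}$ ($v{\left(B,K \right)} = K \left(0 + 2 K\right) = K 2 K = 2 K^{2}$)
$\frac{1}{q v{\left(-94,110 \right)}} = \frac{1}{\left(-94920\right) 2 \cdot 110^{2}} = - \frac{1}{94920 \cdot 2 \cdot 12100} = - \frac{1}{94920 \cdot 24200} = \left(- \frac{1}{94920}\right) \frac{1}{24200} = - \frac{1}{2297064000}$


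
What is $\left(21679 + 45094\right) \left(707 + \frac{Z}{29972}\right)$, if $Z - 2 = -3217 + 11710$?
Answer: $\frac{1415500728327}{29972} \approx 4.7227 \cdot 10^{7}$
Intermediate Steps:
$Z = 8495$ ($Z = 2 + \left(-3217 + 11710\right) = 2 + 8493 = 8495$)
$\left(21679 + 45094\right) \left(707 + \frac{Z}{29972}\right) = \left(21679 + 45094\right) \left(707 + \frac{8495}{29972}\right) = 66773 \left(707 + 8495 \cdot \frac{1}{29972}\right) = 66773 \left(707 + \frac{8495}{29972}\right) = 66773 \cdot \frac{21198699}{29972} = \frac{1415500728327}{29972}$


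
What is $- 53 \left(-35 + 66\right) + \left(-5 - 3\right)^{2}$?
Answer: $-1579$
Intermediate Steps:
$- 53 \left(-35 + 66\right) + \left(-5 - 3\right)^{2} = \left(-53\right) 31 + \left(-8\right)^{2} = -1643 + 64 = -1579$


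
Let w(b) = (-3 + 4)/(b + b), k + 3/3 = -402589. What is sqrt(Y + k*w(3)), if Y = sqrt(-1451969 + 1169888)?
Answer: sqrt(-603885 + 9*I*sqrt(282081))/3 ≈ 1.0252 + 259.04*I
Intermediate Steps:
k = -402590 (k = -1 - 402589 = -402590)
w(b) = 1/(2*b)
Y = I*sqrt(282081) (Y = sqrt(-282081) = I*sqrt(282081) ≈ 531.11*I)
sqrt(Y + k*w(3)) = sqrt(I*sqrt(282081) - 201295/3) = sqrt(-201295/3 + I*sqrt(282081))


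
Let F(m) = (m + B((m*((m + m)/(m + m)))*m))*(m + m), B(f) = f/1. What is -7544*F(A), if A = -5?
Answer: 1508800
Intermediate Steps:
B(f) = f (B(f) = f*1 = f)
F(m) = 2*m*(m + m**2) (F(m) = (m + (m*((m + m)/(m + m)))*m)*(m + m) = (m + (m*((2*m)/((2*m))))*m)*(2*m) = (m + (m*((2*m)*(1/(2*m))))*m)*(2*m) = (m + (m*1)*m)*(2*m) = (m + m*m)*(2*m) = (m + m**2)*(2*m) = 2*m*(m + m**2))
-7544*F(A) = -15088*(-5)**2*(1 - 5) = -15088*25*(-4) = -7544*(-200) = 1508800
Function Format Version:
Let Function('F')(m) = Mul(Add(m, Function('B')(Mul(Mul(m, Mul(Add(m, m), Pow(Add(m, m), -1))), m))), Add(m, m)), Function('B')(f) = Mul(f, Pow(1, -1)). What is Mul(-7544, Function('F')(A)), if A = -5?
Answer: 1508800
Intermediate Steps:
Function('B')(f) = f (Function('B')(f) = Mul(f, 1) = f)
Function('F')(m) = Mul(2, m, Add(m, Pow(m, 2))) (Function('F')(m) = Mul(Add(m, Mul(Mul(m, Mul(Add(m, m), Pow(Add(m, m), -1))), m)), Add(m, m)) = Mul(Add(m, Mul(Mul(m, Mul(Mul(2, m), Pow(Mul(2, m), -1))), m)), Mul(2, m)) = Mul(Add(m, Mul(Mul(m, Mul(Mul(2, m), Mul(Rational(1, 2), Pow(m, -1)))), m)), Mul(2, m)) = Mul(Add(m, Mul(Mul(m, 1), m)), Mul(2, m)) = Mul(Add(m, Mul(m, m)), Mul(2, m)) = Mul(Add(m, Pow(m, 2)), Mul(2, m)) = Mul(2, m, Add(m, Pow(m, 2))))
Mul(-7544, Function('F')(A)) = Mul(-7544, Mul(2, Pow(-5, 2), Add(1, -5))) = Mul(-7544, Mul(2, 25, -4)) = Mul(-7544, -200) = 1508800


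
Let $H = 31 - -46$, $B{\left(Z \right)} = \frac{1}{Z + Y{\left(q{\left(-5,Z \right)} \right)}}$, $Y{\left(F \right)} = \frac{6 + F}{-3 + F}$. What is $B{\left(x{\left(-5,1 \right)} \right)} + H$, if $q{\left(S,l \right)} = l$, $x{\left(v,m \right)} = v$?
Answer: $\frac{3149}{41} \approx 76.805$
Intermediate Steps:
$Y{\left(F \right)} = \frac{6 + F}{-3 + F}$
$B{\left(Z \right)} = \frac{1}{Z + \frac{6 + Z}{-3 + Z}}$
$H = 77$ ($H = 31 + 46 = 77$)
$B{\left(x{\left(-5,1 \right)} \right)} + H = \frac{-3 - 5}{6 - 5 - 5 \left(-3 - 5\right)} + 77 = \frac{1}{6 - 5 - -40} \left(-8\right) + 77 = \frac{1}{6 - 5 + 40} \left(-8\right) + 77 = \frac{1}{41} \left(-8\right) + 77 = - \frac{8}{41} + 77 = \frac{3149}{41}$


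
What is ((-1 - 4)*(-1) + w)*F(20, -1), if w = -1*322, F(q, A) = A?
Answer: 317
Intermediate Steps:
w = -322
((-1 - 4)*(-1) + w)*F(20, -1) = ((-1 - 4)*(-1) - 322)*(-1) = (-5*(-1) - 322)*(-1) = (5 - 322)*(-1) = -317*(-1) = 317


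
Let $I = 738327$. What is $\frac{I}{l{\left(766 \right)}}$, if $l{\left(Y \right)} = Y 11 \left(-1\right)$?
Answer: $- \frac{738327}{8426} \approx -87.625$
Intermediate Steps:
$l{\left(Y \right)} = - 11 Y$ ($l{\left(Y \right)} = 11 Y \left(-1\right) = - 11 Y$)
$\frac{I}{l{\left(766 \right)}} = \frac{738327}{\left(-11\right) 766} = \frac{738327}{-8426} = 738327 \left(- \frac{1}{8426}\right) = - \frac{738327}{8426}$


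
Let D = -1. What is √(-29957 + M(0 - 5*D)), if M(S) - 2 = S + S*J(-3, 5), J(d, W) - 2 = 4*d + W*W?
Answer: 5*I*√1195 ≈ 172.84*I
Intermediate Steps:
J(d, W) = 2 + W² + 4*d (J(d, W) = 2 + (4*d + W*W) = 2 + (4*d + W²) = 2 + (W² + 4*d) = 2 + W² + 4*d)
M(S) = 2 + 16*S (M(S) = 2 + (S + S*(2 + 5² + 4*(-3))) = 2 + (S + S*(2 + 25 - 12)) = 2 + (S + S*15) = 2 + (S + 15*S) = 2 + 16*S)
√(-29957 + M(0 - 5*D)) = √(-29957 + (2 + 16*(0 - 5*(-1)))) = √(-29957 + (2 + 16*(0 + 5))) = √(-29957 + (2 + 16*5)) = √(-29957 + (2 + 80)) = √(-29957 + 82) = √(-29875) = 5*I*√1195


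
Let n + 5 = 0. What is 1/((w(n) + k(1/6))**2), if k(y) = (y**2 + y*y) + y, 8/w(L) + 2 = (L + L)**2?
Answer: 194481/17956 ≈ 10.831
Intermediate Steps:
n = -5 (n = -5 + 0 = -5)
w(L) = 8/(-2 + 4*L**2) (w(L) = 8/(-2 + (L + L)**2) = 8/(-2 + (2*L)**2) = 8/(-2 + 4*L**2))
k(y) = y + 2*y**2 (k(y) = (y**2 + y**2) + y = 2*y**2 + y = y + 2*y**2)
1/((w(n) + k(1/6))**2) = 1/((4/(-1 + 2*(-5)**2) + (1 + 2/6)/6)**2) = 1/((4/(-1 + 2*25) + (1 + 2*(1/6))/6)**2) = 1/((4/(-1 + 50) + (1 + 1/3)/6)**2) = 1/((4/49 + (1/6)*(4/3))**2) = 1/((4*(1/49) + 2/9)**2) = 1/((4/49 + 2/9)**2) = 1/((134/441)**2) = 1/(17956/194481) = 194481/17956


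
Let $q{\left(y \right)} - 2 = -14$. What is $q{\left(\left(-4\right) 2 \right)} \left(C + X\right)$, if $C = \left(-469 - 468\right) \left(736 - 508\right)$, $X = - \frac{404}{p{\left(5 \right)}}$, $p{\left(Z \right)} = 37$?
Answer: $\frac{94859232}{37} \approx 2.5638 \cdot 10^{6}$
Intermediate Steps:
$q{\left(y \right)} = -12$ ($q{\left(y \right)} = 2 - 14 = -12$)
$X = - \frac{404}{37} \approx -10.919$
$C = -213636$ ($C = \left(-937\right) 228 = -213636$)
$q{\left(\left(-4\right) 2 \right)} \left(C + X\right) = - 12 \left(-213636 - \frac{404}{37}\right) = \left(-12\right) \left(- \frac{7904936}{37}\right) = \frac{94859232}{37}$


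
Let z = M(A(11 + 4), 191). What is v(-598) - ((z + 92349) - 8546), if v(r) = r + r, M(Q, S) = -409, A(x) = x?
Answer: -84590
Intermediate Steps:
z = -409
v(r) = 2*r
v(-598) - ((z + 92349) - 8546) = 2*(-598) - ((-409 + 92349) - 8546) = -1196 - (91940 - 8546) = -1196 - 1*83394 = -1196 - 83394 = -84590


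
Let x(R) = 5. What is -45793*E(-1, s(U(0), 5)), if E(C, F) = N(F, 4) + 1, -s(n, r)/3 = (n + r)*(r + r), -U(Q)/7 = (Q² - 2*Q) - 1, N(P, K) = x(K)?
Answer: -274758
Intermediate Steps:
N(P, K) = 5
U(Q) = 7 - 7*Q² + 14*Q (U(Q) = -7*((Q² - 2*Q) - 1) = -7*(-1 + Q² - 2*Q) = 7 - 7*Q² + 14*Q)
s(n, r) = -6*r*(n + r) (s(n, r) = -3*(n + r)*(r + r) = -3*(n + r)*2*r = -6*r*(n + r))
E(C, F) = 6 (E(C, F) = 5 + 1 = 6)
-45793*E(-1, s(U(0), 5)) = -45793*6 = -274758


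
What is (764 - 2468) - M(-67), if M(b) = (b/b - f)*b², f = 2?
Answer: 2785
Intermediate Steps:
M(b) = -b² (M(b) = (b/b - 1*2)*b² = (1 - 2)*b² = -b²)
(764 - 2468) - M(-67) = (764 - 2468) - (-1)*(-67)² = -1704 - (-1)*4489 = -1704 - 1*(-4489) = -1704 + 4489 = 2785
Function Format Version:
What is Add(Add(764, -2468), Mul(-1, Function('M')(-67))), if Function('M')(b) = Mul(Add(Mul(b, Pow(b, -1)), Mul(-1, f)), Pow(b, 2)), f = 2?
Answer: 2785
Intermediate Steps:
Function('M')(b) = Mul(-1, Pow(b, 2)) (Function('M')(b) = Mul(Add(Mul(b, Pow(b, -1)), Mul(-1, 2)), Pow(b, 2)) = Mul(Add(1, -2), Pow(b, 2)) = Mul(-1, Pow(b, 2)))
Add(Add(764, -2468), Mul(-1, Function('M')(-67))) = Add(Add(764, -2468), Mul(-1, Mul(-1, Pow(-67, 2)))) = Add(-1704, Mul(-1, Mul(-1, 4489))) = Add(-1704, Mul(-1, -4489)) = Add(-1704, 4489) = 2785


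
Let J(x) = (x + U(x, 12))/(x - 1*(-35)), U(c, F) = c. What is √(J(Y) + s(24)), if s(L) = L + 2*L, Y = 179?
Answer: √843481/107 ≈ 8.5833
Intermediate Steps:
J(x) = 2*x/(35 + x) (J(x) = (x + x)/(x - 1*(-35)) = (2*x)/(x + 35) = (2*x)/(35 + x) = 2*x/(35 + x))
s(L) = 3*L
√(J(Y) + s(24)) = √(2*179/(35 + 179) + 3*24) = √(2*179/214 + 72) = √(2*179*(1/214) + 72) = √(179/107 + 72) = √(7883/107) = √843481/107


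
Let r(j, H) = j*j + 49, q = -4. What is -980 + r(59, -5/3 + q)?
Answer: 2550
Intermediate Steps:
r(j, H) = 49 + j**2 (r(j, H) = j**2 + 49 = 49 + j**2)
-980 + r(59, -5/3 + q) = -980 + (49 + 59**2) = -980 + (49 + 3481) = -980 + 3530 = 2550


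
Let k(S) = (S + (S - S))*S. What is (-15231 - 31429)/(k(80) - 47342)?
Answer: 23330/20471 ≈ 1.1397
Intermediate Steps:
k(S) = S² (k(S) = (S + 0)*S = S*S = S²)
(-15231 - 31429)/(k(80) - 47342) = (-15231 - 31429)/(80² - 47342) = -46660/(6400 - 47342) = -46660/(-40942) = -46660*(-1/40942) = 23330/20471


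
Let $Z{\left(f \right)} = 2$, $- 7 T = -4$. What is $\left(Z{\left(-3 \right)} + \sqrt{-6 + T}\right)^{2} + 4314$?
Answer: $\frac{30188}{7} + \frac{4 i \sqrt{266}}{7} \approx 4312.6 + 9.3197 i$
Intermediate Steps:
$T = \frac{4}{7}$ ($T = \left(- \frac{1}{7}\right) \left(-4\right) = \frac{4}{7} \approx 0.57143$)
$\left(Z{\left(-3 \right)} + \sqrt{-6 + T}\right)^{2} + 4314 = \left(2 + \sqrt{-6 + \frac{4}{7}}\right)^{2} + 4314 = \left(2 + \sqrt{- \frac{38}{7}}\right)^{2} + 4314 = \left(2 + \frac{i \sqrt{266}}{7}\right)^{2} + 4314 = 4314 + \left(2 + \frac{i \sqrt{266}}{7}\right)^{2}$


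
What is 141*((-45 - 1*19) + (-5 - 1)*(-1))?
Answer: -8178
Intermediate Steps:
141*((-45 - 1*19) + (-5 - 1)*(-1)) = 141*((-45 - 19) - 6*(-1)) = 141*(-64 + 6) = 141*(-58) = -8178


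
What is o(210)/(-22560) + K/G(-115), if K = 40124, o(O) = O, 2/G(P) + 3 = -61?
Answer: -965543943/752 ≈ -1.2840e+6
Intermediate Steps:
G(P) = -1/32 (G(P) = 2/(-3 - 61) = 2/(-64) = 2*(-1/64) = -1/32)
o(210)/(-22560) + K/G(-115) = 210/(-22560) + 40124/(-1/32) = 210*(-1/22560) + 40124*(-32) = -7/752 - 1283968 = -965543943/752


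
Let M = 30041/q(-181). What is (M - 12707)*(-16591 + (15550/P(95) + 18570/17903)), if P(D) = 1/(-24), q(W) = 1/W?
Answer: 38033226117791984/17903 ≈ 2.1244e+12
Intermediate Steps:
P(D) = -1/24
M = -5437421 (M = 30041/(1/(-181)) = 30041/(-1/181) = 30041*(-181) = -5437421)
(M - 12707)*(-16591 + (15550/P(95) + 18570/17903)) = (-5437421 - 12707)*(-16591 + (15550/(-1/24) + 18570/17903)) = -5450128*(-16591 + (15550*(-24) + 18570*(1/17903))) = -5450128*(-16591 + (-373200 + 18570/17903)) = -5450128*(-16591 - 6681381030/17903) = -5450128*(-6978409703/17903) = 38033226117791984/17903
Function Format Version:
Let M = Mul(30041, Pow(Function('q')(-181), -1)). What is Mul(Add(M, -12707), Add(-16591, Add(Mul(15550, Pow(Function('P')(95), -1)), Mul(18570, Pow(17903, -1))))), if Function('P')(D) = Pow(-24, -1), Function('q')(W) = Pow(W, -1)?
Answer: Rational(38033226117791984, 17903) ≈ 2.1244e+12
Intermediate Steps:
Function('P')(D) = Rational(-1, 24)
M = -5437421 (M = Mul(30041, Pow(Pow(-181, -1), -1)) = Mul(30041, Pow(Rational(-1, 181), -1)) = Mul(30041, -181) = -5437421)
Mul(Add(M, -12707), Add(-16591, Add(Mul(15550, Pow(Function('P')(95), -1)), Mul(18570, Pow(17903, -1))))) = Mul(Add(-5437421, -12707), Add(-16591, Add(Mul(15550, Pow(Rational(-1, 24), -1)), Mul(18570, Pow(17903, -1))))) = Mul(-5450128, Add(-16591, Add(Mul(15550, -24), Mul(18570, Rational(1, 17903))))) = Mul(-5450128, Add(-16591, Add(-373200, Rational(18570, 17903)))) = Mul(-5450128, Add(-16591, Rational(-6681381030, 17903))) = Mul(-5450128, Rational(-6978409703, 17903)) = Rational(38033226117791984, 17903)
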